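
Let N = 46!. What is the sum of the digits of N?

46! = 5502622159812088949850305428800254892961651752960000000000
Sum of its 58 digits: 216.

216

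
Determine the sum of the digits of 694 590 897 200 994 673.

97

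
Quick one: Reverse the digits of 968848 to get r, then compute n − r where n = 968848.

119979

Reverse of 968848 is 848869.
968848 − 848869 = 119979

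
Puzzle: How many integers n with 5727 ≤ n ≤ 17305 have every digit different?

The integers in [5727, 17305] that have every digit different: 5728, 5729, 5730, 5731, 5732, 5734, …, 17304, 17305.
4268 qualify.

4268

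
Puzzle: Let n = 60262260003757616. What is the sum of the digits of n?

6+0+2+6+2+2+6+0+0+0+3+7+5+7+6+1+6 = 59

59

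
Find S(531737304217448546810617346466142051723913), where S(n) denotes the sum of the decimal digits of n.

164

5+3+1+7+3+7+3+0+4+2+1+7+4+4+8+5+4+6+8+1+0+6+1+7+3+4+6+4+6+6+1+4+2+0+5+1+7+2+3+9+1+3 = 164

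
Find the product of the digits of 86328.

8×6×3×2×8 = 2304

2304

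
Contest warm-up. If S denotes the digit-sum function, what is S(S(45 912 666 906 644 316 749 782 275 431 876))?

14

First digit sum: 158.
1+5+8 = 14.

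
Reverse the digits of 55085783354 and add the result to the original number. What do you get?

100424541409

Reverse of 55085783354 is 45338758055.
55085783354 + 45338758055 = 100424541409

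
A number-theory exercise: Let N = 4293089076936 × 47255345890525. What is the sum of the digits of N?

4293089076936 × 47255345890525 = 202871409269445373158431400
Sum of its 27 digits: 102.

102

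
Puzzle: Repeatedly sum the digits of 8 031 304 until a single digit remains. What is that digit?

1

8+0+3+1+3+0+4 = 19
1+9 = 10
1+0 = 1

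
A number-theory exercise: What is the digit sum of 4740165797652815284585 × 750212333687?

4740165797652815284585 × 750212333687 = 3556130845120418381654055887314895
Sum of its 34 digits: 146.

146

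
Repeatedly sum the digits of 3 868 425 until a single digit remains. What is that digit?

9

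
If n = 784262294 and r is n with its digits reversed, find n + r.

1276524781

Reverse of 784262294 is 492262487.
784262294 + 492262487 = 1276524781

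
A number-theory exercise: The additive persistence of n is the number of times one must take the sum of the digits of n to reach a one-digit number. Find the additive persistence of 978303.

2

978303 → 30 → 3 (2 steps)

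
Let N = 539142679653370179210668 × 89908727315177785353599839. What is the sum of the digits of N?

251

539142679653370179210668 × 89908727315177785353599839 = 48473632168929109835347570291767659786673351882452
Sum of its 50 digits: 251.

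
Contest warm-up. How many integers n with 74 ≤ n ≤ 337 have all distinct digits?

191

The integers in [74, 337] that have all distinct digits: 74, 75, 76, 78, 79, 80, …, 328, 329.
191 qualify.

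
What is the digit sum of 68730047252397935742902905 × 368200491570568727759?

200

68730047252397935742902905 × 368200491570568727759 = 25306437184001336487539943145152298019315239895
Sum of its 47 digits: 200.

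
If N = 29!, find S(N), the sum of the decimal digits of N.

29! = 8841761993739701954543616000000
Sum of its 31 digits: 126.

126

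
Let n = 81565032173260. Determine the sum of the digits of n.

49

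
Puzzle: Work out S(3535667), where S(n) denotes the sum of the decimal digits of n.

35

3+5+3+5+6+6+7 = 35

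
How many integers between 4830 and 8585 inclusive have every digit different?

1932

The integers in [4830, 8585] that have every digit different: 4830, 4831, 4832, 4835, 4836, 4837, …, 8576, 8579.
1932 qualify.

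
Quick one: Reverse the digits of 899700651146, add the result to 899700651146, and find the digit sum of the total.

Reversal of 899700651146 is 641156007998; 899700651146 + 641156007998 = 1540856659144.
Digit sum of 1540856659144: 1+5+4+0+8+5+6+6+5+9+1+4+4 = 58.

58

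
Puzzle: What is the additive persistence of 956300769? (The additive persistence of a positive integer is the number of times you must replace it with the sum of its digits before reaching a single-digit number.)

2

956300769 → 45 → 9 (2 steps)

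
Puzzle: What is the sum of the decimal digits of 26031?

12

2+6+0+3+1 = 12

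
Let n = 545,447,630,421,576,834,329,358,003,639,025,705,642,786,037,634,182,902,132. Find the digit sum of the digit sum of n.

7

First digit sum: 232.
2+3+2 = 7.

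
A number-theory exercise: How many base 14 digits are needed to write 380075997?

380075997 in base 14 is 38699937, which has 8 digits.

8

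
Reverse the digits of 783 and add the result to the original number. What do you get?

Reverse of 783 is 387.
783 + 387 = 1170

1170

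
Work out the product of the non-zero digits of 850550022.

8×5×5×5×2×2 = 4000

4000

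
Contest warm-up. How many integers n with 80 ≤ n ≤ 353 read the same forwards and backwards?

28

The integers in [80, 353] that read the same forwards and backwards: 88, 99, 101, 111, 121, 131, …, 343, 353.
28 qualify.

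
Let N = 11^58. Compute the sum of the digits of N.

11^58 = 2516377186292711566730985912068419625116019959228909823321881
Sum of its 61 digits: 277.

277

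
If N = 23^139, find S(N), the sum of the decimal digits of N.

23^139 = 1906203253420652482143316699229841214497124056921900262551003084669659635204943534456950721814283749181000993948658459776616830925412197548227146763759998403291761184640117724139284260482887
Sum of its 190 digits: 833.

833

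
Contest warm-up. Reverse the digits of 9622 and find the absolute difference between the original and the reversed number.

7353

Reverse of 9622 is 2269.
|9622 − 2269| = 7353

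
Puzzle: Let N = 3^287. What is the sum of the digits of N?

3^287 = 85861822891966292897565943276292392423908891501494638458756594540986360466165937889499308581566559215573308821736871413642977447333881387
Sum of its 137 digits: 702.

702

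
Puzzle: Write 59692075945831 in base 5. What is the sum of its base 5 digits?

59692075945831 in base 5 is 30310443332420231311.
Digit sum: 3+0+3+1+0+4+4+3+3+3+2+4+2+0+2+3+1+3+1+1 = 43.

43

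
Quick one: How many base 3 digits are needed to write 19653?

9

19653 in base 3 is 222221220, which has 9 digits.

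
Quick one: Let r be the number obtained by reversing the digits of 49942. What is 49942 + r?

Reverse of 49942 is 24994.
49942 + 24994 = 74936

74936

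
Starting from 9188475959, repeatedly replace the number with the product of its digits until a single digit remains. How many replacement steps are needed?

2

9188475959 → 32659200 → 0 (2 steps)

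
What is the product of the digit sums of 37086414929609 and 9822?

S(37086414929609) = 3+7+0+8+6+4+1+4+9+2+9+6+0+9 = 68.
S(9822) = 9+8+2+2 = 21.
68 · 21 = 1428.

1428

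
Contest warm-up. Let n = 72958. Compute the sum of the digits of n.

7+2+9+5+8 = 31

31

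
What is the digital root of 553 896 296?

8

5+5+3+8+9+6+2+9+6 = 53
5+3 = 8
(Equivalently, 553 896 296 mod 9 = 8.)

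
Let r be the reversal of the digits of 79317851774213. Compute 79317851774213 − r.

Reverse of 79317851774213 is 31247715871397.
79317851774213 − 31247715871397 = 48070135902816

48070135902816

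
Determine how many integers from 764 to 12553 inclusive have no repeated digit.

The integers in [764, 12553] that have no repeated digit: 764, 765, 768, 769, 780, 781, …, 12548, 12549.
5180 qualify.

5180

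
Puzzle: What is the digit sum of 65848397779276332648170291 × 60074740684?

161

65848397779276332648170291 × 60074740684 = 3955825421046907153017353238897819044
Sum of its 37 digits: 161.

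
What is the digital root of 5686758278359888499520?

5+6+8+6+7+5+8+2+7+8+3+5+9+8+8+8+4+9+9+5+2+0 = 132
1+3+2 = 6

6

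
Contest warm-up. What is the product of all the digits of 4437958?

4×4×3×7×9×5×8 = 120960

120960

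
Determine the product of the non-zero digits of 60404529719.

6×4×4×5×2×9×7×1×9 = 544320

544320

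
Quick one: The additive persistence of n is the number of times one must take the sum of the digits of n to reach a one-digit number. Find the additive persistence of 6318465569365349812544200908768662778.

6318465569365349812544200908768662778 → 183 → 12 → 3 (3 steps)

3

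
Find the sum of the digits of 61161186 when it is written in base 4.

24

61161186 in base 4 is 3221103323202.
Digit sum: 3+2+2+1+1+0+3+3+2+3+2+0+2 = 24.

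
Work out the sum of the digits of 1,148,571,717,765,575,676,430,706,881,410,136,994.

1+1+4+8+5+7+1+7+1+7+7+6+5+5+7+5+6+7+6+4+3+0+7+0+6+8+8+1+4+1+0+1+3+6+9+9+4 = 170

170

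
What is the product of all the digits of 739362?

6804

7×3×9×3×6×2 = 6804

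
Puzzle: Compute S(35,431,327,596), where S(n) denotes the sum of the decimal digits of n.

48

3+5+4+3+1+3+2+7+5+9+6 = 48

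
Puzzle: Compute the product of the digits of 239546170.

0

2×3×9×5×4×6×1×7×0 = 0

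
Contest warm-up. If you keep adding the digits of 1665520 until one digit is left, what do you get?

7

1+6+6+5+5+2+0 = 25
2+5 = 7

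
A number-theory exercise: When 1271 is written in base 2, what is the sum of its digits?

8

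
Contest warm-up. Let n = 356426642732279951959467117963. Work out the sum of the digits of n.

150

3+5+6+4+2+6+6+4+2+7+3+2+2+7+9+9+5+1+9+5+9+4+6+7+1+1+7+9+6+3 = 150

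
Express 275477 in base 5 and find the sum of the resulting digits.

275477 in base 5 is 32303402.
Digit sum: 3+2+3+0+3+4+0+2 = 17.

17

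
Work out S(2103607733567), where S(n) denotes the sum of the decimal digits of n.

50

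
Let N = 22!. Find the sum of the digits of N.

72

22! = 1124000727777607680000
Sum of its 22 digits: 72.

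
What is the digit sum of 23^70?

23^70 = 209386424652304064049051461204995116953510089281143424135257228513176887924733660903369498848049
Sum of its 96 digits: 409.

409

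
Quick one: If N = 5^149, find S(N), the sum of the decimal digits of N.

470

5^149 = 140129846432481707092372958328991613128026194187651577175706828388979108268586060148663818836212158203125
Sum of its 105 digits: 470.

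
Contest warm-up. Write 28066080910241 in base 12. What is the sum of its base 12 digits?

66

28066080910241 in base 12 is 3193489863255.
Digit sum: 3+1+9+3+4+8+9+8+6+3+2+5+5 = 66.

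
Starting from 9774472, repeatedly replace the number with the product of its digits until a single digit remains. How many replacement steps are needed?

6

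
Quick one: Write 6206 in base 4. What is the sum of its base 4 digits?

11

6206 in base 4 is 1200332.
Digit sum: 1+2+0+0+3+3+2 = 11.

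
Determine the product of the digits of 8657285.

134400

8×6×5×7×2×8×5 = 134400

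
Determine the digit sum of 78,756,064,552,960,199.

89

7+8+7+5+6+0+6+4+5+5+2+9+6+0+1+9+9 = 89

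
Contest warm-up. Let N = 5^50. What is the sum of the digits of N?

151

5^50 = 88817841970012523233890533447265625
Sum of its 35 digits: 151.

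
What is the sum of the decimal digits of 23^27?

179

23^27 = 5843211045545439551605946764725979847
Sum of its 37 digits: 179.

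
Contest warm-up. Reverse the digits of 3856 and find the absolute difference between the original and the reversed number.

Reverse of 3856 is 6583.
|3856 − 6583| = 2727

2727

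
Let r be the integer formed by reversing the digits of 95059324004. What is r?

40042395059

Reversing 95059324004 gives 40042395059.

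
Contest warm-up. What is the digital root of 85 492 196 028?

8+5+4+9+2+1+9+6+0+2+8 = 54
5+4 = 9

9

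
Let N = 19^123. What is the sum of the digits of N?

19^123 = 19350532343726363498203868587973908444377931967947296665887049669756218229844943313694996181320541690515481560138616867339439539926138548341491862532409969259
Sum of its 158 digits: 784.

784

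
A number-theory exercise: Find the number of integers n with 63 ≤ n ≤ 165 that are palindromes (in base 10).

The integers in [63, 165] that are palindromes (in base 10): 66, 77, 88, 99, 101, 111, …, 151, 161.
11 qualify.

11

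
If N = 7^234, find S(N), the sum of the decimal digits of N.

7^234 = 566162842887223104503342704075805328299255437895193829859705301064192704920345159502159063749861642496226081057074066562365054747705481154213946566712658819732545602803404062824862379318988405540849
Sum of its 198 digits: 865.

865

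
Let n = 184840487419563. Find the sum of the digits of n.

72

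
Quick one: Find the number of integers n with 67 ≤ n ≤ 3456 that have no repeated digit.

The integers in [67, 3456] that have no repeated digit: 67, 68, 69, 70, 71, 72, …, 3452, 3456.
1879 qualify.

1879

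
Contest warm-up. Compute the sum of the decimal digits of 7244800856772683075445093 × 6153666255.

7244800856772683075445093 × 6153666255 = 44582086556517148047176087899436715
Sum of its 35 digits: 171.

171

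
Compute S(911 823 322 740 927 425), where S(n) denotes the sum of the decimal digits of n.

71

9+1+1+8+2+3+3+2+2+7+4+0+9+2+7+4+2+5 = 71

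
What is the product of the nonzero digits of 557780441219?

2822400

5×5×7×7×8×4×4×1×2×1×9 = 2822400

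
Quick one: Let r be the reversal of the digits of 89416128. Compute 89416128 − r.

7254630

Reverse of 89416128 is 82161498.
89416128 − 82161498 = 7254630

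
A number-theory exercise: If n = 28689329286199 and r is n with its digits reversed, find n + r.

Reverse of 28689329286199 is 99168292398682.
28689329286199 + 99168292398682 = 127857621684881

127857621684881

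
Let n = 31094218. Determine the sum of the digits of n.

28

3+1+0+9+4+2+1+8 = 28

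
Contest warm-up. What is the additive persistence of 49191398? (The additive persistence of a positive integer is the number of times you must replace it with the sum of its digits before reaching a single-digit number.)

2

49191398 → 44 → 8 (2 steps)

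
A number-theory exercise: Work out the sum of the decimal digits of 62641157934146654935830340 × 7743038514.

159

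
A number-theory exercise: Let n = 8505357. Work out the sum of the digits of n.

33

8+5+0+5+3+5+7 = 33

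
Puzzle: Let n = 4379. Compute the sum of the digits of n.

23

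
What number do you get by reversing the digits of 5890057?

Reversing 5890057 gives 7500985.

7500985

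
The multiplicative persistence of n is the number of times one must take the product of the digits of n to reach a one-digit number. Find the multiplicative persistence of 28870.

1

28870 → 0 (1 step)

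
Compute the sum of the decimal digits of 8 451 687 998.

65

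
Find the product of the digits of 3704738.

0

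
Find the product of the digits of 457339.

11340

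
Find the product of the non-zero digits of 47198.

2016

4×7×1×9×8 = 2016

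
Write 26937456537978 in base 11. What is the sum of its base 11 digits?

78

26937456537978 in base 11 is 8646124A59698.
Digit sum: 8+6+4+6+1+2+4+10+5+9+6+9+8 = 78.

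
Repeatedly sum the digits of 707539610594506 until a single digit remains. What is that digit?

7+0+7+5+3+9+6+1+0+5+9+4+5+0+6 = 67
6+7 = 13
1+3 = 4
(Equivalently, 707539610594506 mod 9 = 4.)

4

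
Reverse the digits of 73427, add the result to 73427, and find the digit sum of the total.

28

Reversal of 73427 is 72437; 73427 + 72437 = 145864.
Digit sum of 145864: 1+4+5+8+6+4 = 28.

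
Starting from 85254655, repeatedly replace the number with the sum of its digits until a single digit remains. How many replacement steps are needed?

2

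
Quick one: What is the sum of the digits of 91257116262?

42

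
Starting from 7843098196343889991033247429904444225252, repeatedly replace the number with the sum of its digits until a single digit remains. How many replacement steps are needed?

7843098196343889991033247429904444225252 → 186 → 15 → 6 (3 steps)

3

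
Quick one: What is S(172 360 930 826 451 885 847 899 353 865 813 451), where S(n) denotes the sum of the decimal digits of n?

175

1+7+2+3+6+0+9+3+0+8+2+6+4+5+1+8+8+5+8+4+7+8+9+9+3+5+3+8+6+5+8+1+3+4+5+1 = 175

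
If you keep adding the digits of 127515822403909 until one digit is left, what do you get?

1+2+7+5+1+5+8+2+2+4+0+3+9+0+9 = 58
5+8 = 13
1+3 = 4
(Equivalently, 127515822403909 mod 9 = 4.)

4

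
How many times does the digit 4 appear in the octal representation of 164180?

1

164180 in base 8 is 500524.
The digit 4 appears 1 time.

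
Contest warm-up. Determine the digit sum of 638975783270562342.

6+3+8+9+7+5+7+8+3+2+7+0+5+6+2+3+4+2 = 87

87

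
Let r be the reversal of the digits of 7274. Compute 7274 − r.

Reverse of 7274 is 4727.
7274 − 4727 = 2547

2547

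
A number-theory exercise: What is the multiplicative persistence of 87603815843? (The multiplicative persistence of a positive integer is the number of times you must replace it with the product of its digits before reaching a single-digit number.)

87603815843 → 0 (1 step)

1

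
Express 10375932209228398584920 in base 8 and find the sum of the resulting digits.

85

10375932209228398584920 in base 8 is 2144753742243762061362130.
Digit sum: 2+1+4+4+7+5+3+7+4+2+2+4+3+7+6+2+0+6+1+3+6+2+1+3+0 = 85.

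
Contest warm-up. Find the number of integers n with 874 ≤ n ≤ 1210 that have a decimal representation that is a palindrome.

15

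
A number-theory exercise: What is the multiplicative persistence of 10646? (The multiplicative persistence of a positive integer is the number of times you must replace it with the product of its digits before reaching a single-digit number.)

1

10646 → 0 (1 step)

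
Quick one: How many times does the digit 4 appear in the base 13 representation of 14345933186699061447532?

14345933186699061447532 in base 13 is 9A7542CB01721C523106.
The digit 4 appears 1 time.

1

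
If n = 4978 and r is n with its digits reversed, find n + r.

13772

Reverse of 4978 is 8794.
4978 + 8794 = 13772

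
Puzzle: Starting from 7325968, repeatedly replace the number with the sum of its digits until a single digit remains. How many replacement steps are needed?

7325968 → 40 → 4 (2 steps)

2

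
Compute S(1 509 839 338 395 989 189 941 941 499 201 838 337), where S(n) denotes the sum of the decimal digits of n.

1+5+0+9+8+3+9+3+3+8+3+9+5+9+8+9+1+8+9+9+4+1+9+4+1+4+9+9+2+0+1+8+3+8+3+3+7 = 195

195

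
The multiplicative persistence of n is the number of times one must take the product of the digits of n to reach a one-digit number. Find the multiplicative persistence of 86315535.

2

86315535 → 54000 → 0 (2 steps)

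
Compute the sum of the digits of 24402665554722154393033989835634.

140

2+4+4+0+2+6+6+5+5+5+4+7+2+2+1+5+4+3+9+3+0+3+3+9+8+9+8+3+5+6+3+4 = 140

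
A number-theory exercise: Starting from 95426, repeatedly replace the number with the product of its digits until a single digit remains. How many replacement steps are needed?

2

95426 → 2160 → 0 (2 steps)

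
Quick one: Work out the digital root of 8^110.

1

The digital root of n equals n mod 9 (or 9 when 9 | n), so we need 8^110 mod 9.
8^110 ≡ 1 (mod 9), so the digital root is 1.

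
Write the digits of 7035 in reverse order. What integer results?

5307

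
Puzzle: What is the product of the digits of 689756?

6×8×9×7×5×6 = 90720

90720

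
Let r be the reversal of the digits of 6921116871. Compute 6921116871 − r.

5135005575

Reverse of 6921116871 is 1786111296.
6921116871 − 1786111296 = 5135005575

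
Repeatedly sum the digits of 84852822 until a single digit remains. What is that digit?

8+4+8+5+2+8+2+2 = 39
3+9 = 12
1+2 = 3

3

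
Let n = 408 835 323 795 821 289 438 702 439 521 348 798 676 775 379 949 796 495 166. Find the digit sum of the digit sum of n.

First digit sum: 306.
3+0+6 = 9.

9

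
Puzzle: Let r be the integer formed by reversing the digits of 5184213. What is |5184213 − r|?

2059398

Reverse of 5184213 is 3124815.
|5184213 − 3124815| = 2059398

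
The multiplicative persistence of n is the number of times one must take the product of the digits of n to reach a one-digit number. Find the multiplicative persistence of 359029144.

359029144 → 0 (1 step)

1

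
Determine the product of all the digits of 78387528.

752640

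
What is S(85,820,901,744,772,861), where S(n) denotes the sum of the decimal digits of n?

8+5+8+2+0+9+0+1+7+4+4+7+7+2+8+6+1 = 79

79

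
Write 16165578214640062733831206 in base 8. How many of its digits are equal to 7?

16165578214640062733831206 in base 8 is 6537143401006760116256246046.
The digit 7 appears 2 times.

2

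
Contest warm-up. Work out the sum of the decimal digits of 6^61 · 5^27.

180

6^61 · 5^27 = 2184823661179360337078098309357819133952000000000000000000000000000
Sum of its 67 digits: 180.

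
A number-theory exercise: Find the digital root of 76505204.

7+6+5+0+5+2+0+4 = 29
2+9 = 11
1+1 = 2

2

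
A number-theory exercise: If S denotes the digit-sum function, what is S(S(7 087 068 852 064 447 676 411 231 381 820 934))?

10

First digit sum: 145.
1+4+5 = 10.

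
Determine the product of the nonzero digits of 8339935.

87480

8×3×3×9×9×3×5 = 87480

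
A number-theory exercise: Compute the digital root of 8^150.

1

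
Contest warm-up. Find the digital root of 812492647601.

5

8+1+2+4+9+2+6+4+7+6+0+1 = 50
5+0 = 5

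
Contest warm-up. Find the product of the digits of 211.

2×1×1 = 2

2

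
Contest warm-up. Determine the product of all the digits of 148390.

0

1×4×8×3×9×0 = 0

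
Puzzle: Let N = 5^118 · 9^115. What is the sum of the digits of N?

900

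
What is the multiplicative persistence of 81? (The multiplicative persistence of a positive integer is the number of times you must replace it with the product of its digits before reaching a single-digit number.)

1

81 → 8 (1 step)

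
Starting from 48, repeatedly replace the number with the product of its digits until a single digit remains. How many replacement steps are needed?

2

48 → 32 → 6 (2 steps)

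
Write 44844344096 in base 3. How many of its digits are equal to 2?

44844344096 in base 3 is 11021202021112201022012.
The digit 2 appears 9 times.

9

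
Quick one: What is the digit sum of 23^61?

320

23^61 = 116251347890871361278564061113207303341454579698200248077134264441710043082362528823
Sum of its 84 digits: 320.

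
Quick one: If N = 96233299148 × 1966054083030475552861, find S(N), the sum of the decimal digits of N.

96233299148 × 1966054083030475552861 = 189199870713418584279173300262428
Sum of its 33 digits: 149.

149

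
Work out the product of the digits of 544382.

3840

5×4×4×3×8×2 = 3840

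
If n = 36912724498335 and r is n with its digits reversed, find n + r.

90302167220298

Reverse of 36912724498335 is 53389442721963.
36912724498335 + 53389442721963 = 90302167220298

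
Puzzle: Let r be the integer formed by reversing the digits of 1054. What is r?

4501

Reversing 1054 gives 4501.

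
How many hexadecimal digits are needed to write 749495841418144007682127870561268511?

30

749495841418144007682127870561268511 in base 16 is 9058FF7C9A350E617D6E30BFEEB31F, which has 30 digits.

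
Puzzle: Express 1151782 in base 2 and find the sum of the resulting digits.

1151782 in base 2 is 100011001001100100110.
Digit sum: 1+0+0+0+1+1+0+0+1+0+0+1+1+0+0+1+0+0+1+1+0 = 9.

9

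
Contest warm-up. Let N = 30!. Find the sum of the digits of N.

117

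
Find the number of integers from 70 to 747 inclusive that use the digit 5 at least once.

203

The integers in [70, 747] that use the digit 5 at least once: 75, 85, 95, 105, 115, 125, …, 735, 745.
203 qualify.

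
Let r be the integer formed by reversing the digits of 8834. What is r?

4388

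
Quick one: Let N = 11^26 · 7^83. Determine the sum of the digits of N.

430

11^26 · 7^83 = 16570939636474133172354120630588382854390455946708723900824115616607933866374590753537328853841023
Sum of its 98 digits: 430.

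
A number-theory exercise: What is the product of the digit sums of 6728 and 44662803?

759

S(6728) = 6+7+2+8 = 23.
S(44662803) = 4+4+6+6+2+8+0+3 = 33.
23 · 33 = 759.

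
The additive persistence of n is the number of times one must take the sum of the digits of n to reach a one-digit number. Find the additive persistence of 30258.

2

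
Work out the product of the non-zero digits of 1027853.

1×2×7×8×5×3 = 1680

1680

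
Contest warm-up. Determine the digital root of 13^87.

The digital root of n equals n mod 9 (or 9 when 9 | n), so we need 13^87 mod 9.
13^87 ≡ 1 (mod 9), so the digital root is 1.

1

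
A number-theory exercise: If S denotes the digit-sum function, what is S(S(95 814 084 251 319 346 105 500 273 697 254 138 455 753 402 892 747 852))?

12

First digit sum: 228.
2+2+8 = 12.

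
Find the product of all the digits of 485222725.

89600

4×8×5×2×2×2×7×2×5 = 89600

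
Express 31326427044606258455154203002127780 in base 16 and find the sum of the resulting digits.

230

31326427044606258455154203002127780 in base 16 is 6088318F7DAEA46D4A0BBE17FC5A4.
Digit sum: 6+0+8+8+3+1+8+15+7+13+10+14+10+4+6+13+4+10+0+11+11+14+1+7+15+12+5+10+4 = 230.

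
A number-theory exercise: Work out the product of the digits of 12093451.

0

1×2×0×9×3×4×5×1 = 0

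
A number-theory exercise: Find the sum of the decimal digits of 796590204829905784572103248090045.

7+9+6+5+9+0+2+0+4+8+2+9+9+0+5+7+8+4+5+7+2+1+0+3+2+4+8+0+9+0+0+4+5 = 144

144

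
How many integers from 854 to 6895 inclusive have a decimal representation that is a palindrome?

74

The integers in [854, 6895] that have a decimal representation that is a palindrome: 858, 868, 878, 888, 898, 909, …, 6776, 6886.
74 qualify.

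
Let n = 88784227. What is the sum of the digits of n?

46

8+8+7+8+4+2+2+7 = 46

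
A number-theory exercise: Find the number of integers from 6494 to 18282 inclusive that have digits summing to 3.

The integers in [6494, 18282] that have digits summing to 3: 10002, 10011, 10020, 10101, 10110, 10200, 11001, 11010, 11100, 12000.
10 qualify.

10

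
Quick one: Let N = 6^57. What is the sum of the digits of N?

198

6^57 = 226267027688376192080197927193400943822503936
Sum of its 45 digits: 198.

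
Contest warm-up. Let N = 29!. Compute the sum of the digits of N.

29! = 8841761993739701954543616000000
Sum of its 31 digits: 126.

126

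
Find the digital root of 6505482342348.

9

6+5+0+5+4+8+2+3+4+2+3+4+8 = 54
5+4 = 9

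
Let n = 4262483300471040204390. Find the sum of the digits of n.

66

4+2+6+2+4+8+3+3+0+0+4+7+1+0+4+0+2+0+4+3+9+0 = 66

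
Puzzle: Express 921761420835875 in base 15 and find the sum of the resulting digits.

67

921761420835875 in base 15 is 71871E3542735.
Digit sum: 7+1+8+7+1+14+3+5+4+2+7+3+5 = 67.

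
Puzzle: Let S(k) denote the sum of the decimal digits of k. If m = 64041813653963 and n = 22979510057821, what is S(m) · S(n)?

S(64041813653963) = 6+4+0+4+1+8+1+3+6+5+3+9+6+3 = 59.
S(22979510057821) = 2+2+9+7+9+5+1+0+0+5+7+8+2+1 = 58.
59 · 58 = 3422.

3422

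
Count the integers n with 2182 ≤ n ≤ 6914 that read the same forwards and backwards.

The integers in [2182, 6914] that read the same forwards and backwards: 2222, 2332, 2442, 2552, 2662, 2772, …, 6776, 6886.
47 qualify.

47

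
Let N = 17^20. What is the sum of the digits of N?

17^20 = 4064231406647572522401601
Sum of its 25 digits: 82.

82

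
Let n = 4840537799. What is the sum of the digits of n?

4+8+4+0+5+3+7+7+9+9 = 56

56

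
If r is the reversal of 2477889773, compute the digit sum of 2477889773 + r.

52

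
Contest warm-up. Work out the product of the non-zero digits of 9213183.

1296

9×2×1×3×1×8×3 = 1296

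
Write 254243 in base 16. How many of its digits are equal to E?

1

254243 in base 16 is 3E123.
The digit E appears 1 time.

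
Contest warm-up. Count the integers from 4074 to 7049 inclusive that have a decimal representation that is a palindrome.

The integers in [4074, 7049] that have a decimal representation that is a palindrome: 4114, 4224, 4334, 4444, 4554, 4664, …, 6996, 7007.
30 qualify.

30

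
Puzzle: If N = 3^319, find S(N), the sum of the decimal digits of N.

693

3^319 = 159103691270434704828826167860388135638741617679746171283361869381923995626838936153055590711413459413585024609390098913457694116207436538222781610583467
Sum of its 153 digits: 693.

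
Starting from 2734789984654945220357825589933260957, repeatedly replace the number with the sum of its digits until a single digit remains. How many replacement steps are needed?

3

2734789984654945220357825589933260957 → 194 → 14 → 5 (3 steps)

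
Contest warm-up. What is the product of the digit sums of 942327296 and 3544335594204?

S(942327296) = 9+4+2+3+2+7+2+9+6 = 44.
S(3544335594204) = 3+5+4+4+3+3+5+5+9+4+2+0+4 = 51.
44 · 51 = 2244.

2244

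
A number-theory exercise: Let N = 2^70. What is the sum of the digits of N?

2^70 = 1180591620717411303424
Sum of its 22 digits: 70.

70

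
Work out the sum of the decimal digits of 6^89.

315

6^89 = 1800782593726645086383198950649858141454002621435149880441896326660096
Sum of its 70 digits: 315.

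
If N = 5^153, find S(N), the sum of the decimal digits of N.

503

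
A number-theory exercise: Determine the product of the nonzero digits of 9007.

9×7 = 63

63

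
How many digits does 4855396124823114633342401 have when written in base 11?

24

4855396124823114633342401 in base 11 is 5471267429030A54865A2498, which has 24 digits.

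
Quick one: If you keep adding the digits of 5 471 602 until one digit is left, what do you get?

5+4+7+1+6+0+2 = 25
2+5 = 7

7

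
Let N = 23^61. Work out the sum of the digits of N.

320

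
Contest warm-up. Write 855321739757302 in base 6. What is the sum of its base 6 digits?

855321739757302 in base 6 is 12231041214403314434.
Digit sum: 1+2+2+3+1+0+4+1+2+1+4+4+0+3+3+1+4+4+3+4 = 47.

47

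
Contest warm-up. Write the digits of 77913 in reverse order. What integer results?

Reversing 77913 gives 31977.

31977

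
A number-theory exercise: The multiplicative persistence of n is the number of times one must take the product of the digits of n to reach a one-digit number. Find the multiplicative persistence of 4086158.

1

4086158 → 0 (1 step)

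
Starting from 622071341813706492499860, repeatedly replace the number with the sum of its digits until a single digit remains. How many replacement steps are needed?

2

622071341813706492499860 → 102 → 3 (2 steps)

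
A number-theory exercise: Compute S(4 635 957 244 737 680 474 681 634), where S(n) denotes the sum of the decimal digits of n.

4+6+3+5+9+5+7+2+4+4+7+3+7+6+8+0+4+7+4+6+8+1+6+3+4 = 123

123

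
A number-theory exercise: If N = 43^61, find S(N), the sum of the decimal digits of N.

466

43^61 = 4381025594161630159490821846837584160967719542072684440458800140688389376864943038932785795266726043
Sum of its 100 digits: 466.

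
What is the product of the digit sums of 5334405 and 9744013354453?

1248

S(5334405) = 5+3+3+4+4+0+5 = 24.
S(9744013354453) = 9+7+4+4+0+1+3+3+5+4+4+5+3 = 52.
24 · 52 = 1248.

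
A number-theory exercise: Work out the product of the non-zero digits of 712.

7×1×2 = 14

14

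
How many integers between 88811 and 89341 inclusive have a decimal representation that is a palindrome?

The integers in [88811, 89341] that have a decimal representation that is a palindrome: 88888, 88988, 89098, 89198, 89298.
5 qualify.

5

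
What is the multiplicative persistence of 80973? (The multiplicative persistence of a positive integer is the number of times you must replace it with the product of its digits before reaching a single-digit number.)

80973 → 0 (1 step)

1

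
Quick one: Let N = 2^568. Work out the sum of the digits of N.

2^568 = 966134380754314586173837972732996836074731832426608749664308812862879785572390106134048441645480644490615904007875544294341269665260746913935727168366770187174245203705856
Sum of its 171 digits: 790.

790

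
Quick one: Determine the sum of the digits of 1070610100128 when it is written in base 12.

52

1070610100128 in base 12 is 1535A91A6200.
Digit sum: 1+5+3+5+10+9+1+10+6+2+0+0 = 52.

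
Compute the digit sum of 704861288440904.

7+0+4+8+6+1+2+8+8+4+4+0+9+0+4 = 65

65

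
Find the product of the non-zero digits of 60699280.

46656

6×6×9×9×2×8 = 46656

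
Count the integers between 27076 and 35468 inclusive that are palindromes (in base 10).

84

The integers in [27076, 35468] that are palindromes (in base 10): 27172, 27272, 27372, 27472, 27572, 27672, …, 35353, 35453.
84 qualify.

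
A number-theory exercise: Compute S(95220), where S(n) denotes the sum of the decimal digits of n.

18

9+5+2+2+0 = 18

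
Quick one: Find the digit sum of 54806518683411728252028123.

102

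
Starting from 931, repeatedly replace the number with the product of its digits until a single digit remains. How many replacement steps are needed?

931 → 27 → 14 → 4 (3 steps)

3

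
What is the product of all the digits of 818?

8×1×8 = 64

64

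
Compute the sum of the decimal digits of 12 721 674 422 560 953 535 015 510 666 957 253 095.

154

1+2+7+2+1+6+7+4+4+2+2+5+6+0+9+5+3+5+3+5+0+1+5+5+1+0+6+6+6+9+5+7+2+5+3+0+9+5 = 154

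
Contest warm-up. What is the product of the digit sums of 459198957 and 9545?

S(459198957) = 4+5+9+1+9+8+9+5+7 = 57.
S(9545) = 9+5+4+5 = 23.
57 · 23 = 1311.

1311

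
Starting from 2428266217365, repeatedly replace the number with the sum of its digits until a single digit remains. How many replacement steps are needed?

2

2428266217365 → 54 → 9 (2 steps)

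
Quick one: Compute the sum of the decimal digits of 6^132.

441

6^132 = 5199541521253729102164309190462367181246761624113388644838628182961470617343478994110640944042460839936
Sum of its 103 digits: 441.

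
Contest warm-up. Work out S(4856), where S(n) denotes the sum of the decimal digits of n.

23

4+8+5+6 = 23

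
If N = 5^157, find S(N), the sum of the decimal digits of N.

509

5^157 = 54738221262688166832958186847262348878135232104551397334260479839444964167416429745571804232895374298095703125
Sum of its 110 digits: 509.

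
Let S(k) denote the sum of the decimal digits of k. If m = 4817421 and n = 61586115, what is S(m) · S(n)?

S(4817421) = 4+8+1+7+4+2+1 = 27.
S(61586115) = 6+1+5+8+6+1+1+5 = 33.
27 · 33 = 891.

891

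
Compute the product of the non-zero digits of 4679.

4×6×7×9 = 1512

1512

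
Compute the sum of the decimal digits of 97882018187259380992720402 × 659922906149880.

97882018187259380992720402 × 659922906149880 = 64594585901951619766383648556517145851760
Sum of its 41 digits: 204.

204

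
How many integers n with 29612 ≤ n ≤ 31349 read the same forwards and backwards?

18

The integers in [29612, 31349] that read the same forwards and backwards: 29692, 29792, 29892, 29992, 30003, 30103, …, 31213, 31313.
18 qualify.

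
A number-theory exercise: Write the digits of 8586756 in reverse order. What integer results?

Reversing 8586756 gives 6576858.

6576858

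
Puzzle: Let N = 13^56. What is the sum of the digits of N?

13^56 = 240340925483865739231684226863347488692170121179138216604681441
Sum of its 63 digits: 268.

268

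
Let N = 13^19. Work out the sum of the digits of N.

13^19 = 1461920290375446110677
Sum of its 22 digits: 85.

85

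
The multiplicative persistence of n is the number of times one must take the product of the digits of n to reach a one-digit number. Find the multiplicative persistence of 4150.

1

4150 → 0 (1 step)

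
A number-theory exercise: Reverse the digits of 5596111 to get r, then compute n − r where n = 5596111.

Reverse of 5596111 is 1116955.
5596111 − 1116955 = 4479156

4479156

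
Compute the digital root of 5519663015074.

5+5+1+9+6+6+3+0+1+5+0+7+4 = 52
5+2 = 7

7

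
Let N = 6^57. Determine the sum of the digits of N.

6^57 = 226267027688376192080197927193400943822503936
Sum of its 45 digits: 198.

198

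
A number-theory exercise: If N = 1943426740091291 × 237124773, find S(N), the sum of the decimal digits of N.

1943426740091291 × 237124773 = 460834624586277377651943
Sum of its 24 digits: 117.

117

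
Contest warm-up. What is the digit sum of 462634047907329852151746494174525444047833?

4+6+2+6+3+4+0+4+7+9+0+7+3+2+9+8+5+2+1+5+1+7+4+6+4+9+4+1+7+4+5+2+5+4+4+4+0+4+7+8+3+3 = 183

183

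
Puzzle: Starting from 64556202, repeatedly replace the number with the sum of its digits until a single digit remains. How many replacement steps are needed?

64556202 → 30 → 3 (2 steps)

2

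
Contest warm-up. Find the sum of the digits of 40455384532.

43

4+0+4+5+5+3+8+4+5+3+2 = 43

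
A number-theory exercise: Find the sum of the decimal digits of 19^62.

325

19^62 = 19174465169354813231681320402781559275699092043658101294284851101507028402995161
Sum of its 80 digits: 325.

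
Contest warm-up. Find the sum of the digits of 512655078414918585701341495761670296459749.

200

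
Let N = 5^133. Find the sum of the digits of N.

401

5^133 = 918354961579912115600575419704879435795832466228193376178712270530013483949005603790283203125
Sum of its 93 digits: 401.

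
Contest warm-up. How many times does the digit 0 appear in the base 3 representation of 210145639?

1

210145639 in base 3 is 112122102111121211.
The digit 0 appears 1 time.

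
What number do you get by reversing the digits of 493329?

923394

Reversing 493329 gives 923394.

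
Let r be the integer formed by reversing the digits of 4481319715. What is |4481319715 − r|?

697812129

Reverse of 4481319715 is 5179131844.
|4481319715 − 5179131844| = 697812129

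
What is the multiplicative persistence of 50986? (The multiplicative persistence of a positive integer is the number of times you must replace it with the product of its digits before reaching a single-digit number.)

1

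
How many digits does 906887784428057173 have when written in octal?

906887784428057173 in base 8 is 62257232122176331125, which has 20 digits.

20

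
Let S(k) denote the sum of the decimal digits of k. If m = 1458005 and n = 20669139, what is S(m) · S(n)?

828

S(1458005) = 1+4+5+8+0+0+5 = 23.
S(20669139) = 2+0+6+6+9+1+3+9 = 36.
23 · 36 = 828.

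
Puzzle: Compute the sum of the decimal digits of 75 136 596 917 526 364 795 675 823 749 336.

169

7+5+1+3+6+5+9+6+9+1+7+5+2+6+3+6+4+7+9+5+6+7+5+8+2+3+7+4+9+3+3+6 = 169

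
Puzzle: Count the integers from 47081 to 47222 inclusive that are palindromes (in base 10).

1

The integers in [47081, 47222] that are palindromes (in base 10): 47174.
1 qualifies.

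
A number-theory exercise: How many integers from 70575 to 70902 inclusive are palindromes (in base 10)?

3

The integers in [70575, 70902] that are palindromes (in base 10): 70607, 70707, 70807.
3 qualify.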